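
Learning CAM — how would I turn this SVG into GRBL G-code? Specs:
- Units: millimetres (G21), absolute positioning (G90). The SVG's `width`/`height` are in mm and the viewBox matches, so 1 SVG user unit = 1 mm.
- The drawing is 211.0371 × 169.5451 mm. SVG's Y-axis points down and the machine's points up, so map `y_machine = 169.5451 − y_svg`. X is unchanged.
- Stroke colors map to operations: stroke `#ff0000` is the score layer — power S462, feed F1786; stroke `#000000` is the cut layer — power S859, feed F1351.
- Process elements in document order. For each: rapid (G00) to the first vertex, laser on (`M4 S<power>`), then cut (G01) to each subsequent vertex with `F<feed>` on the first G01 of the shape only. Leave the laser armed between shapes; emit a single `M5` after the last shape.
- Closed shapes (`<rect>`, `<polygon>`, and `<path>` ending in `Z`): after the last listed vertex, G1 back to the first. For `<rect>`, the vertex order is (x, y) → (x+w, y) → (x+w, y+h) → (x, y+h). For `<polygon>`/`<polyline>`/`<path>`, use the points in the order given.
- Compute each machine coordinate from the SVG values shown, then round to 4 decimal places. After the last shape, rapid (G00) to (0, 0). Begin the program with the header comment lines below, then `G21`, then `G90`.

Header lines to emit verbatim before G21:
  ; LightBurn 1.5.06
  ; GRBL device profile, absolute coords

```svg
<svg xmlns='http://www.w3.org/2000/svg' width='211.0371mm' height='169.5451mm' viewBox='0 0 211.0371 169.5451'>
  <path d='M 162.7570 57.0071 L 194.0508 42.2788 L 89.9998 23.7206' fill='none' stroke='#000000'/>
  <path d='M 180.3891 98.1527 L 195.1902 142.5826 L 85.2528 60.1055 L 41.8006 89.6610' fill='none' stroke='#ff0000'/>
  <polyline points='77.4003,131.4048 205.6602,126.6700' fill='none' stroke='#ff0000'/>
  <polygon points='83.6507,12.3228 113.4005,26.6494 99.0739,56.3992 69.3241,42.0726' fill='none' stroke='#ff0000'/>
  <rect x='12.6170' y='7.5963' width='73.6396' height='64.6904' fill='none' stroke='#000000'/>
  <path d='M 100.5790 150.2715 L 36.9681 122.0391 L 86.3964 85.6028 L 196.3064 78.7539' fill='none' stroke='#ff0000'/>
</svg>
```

; LightBurn 1.5.06
; GRBL device profile, absolute coords
G21
G90
G00 X162.7570 Y112.5380
M4 S859
G01 X194.0508 Y127.2663 F1351
G01 X89.9998 Y145.8245
G00 X180.3891 Y71.3924
M4 S462
G01 X195.1902 Y26.9625 F1786
G01 X85.2528 Y109.4396
G01 X41.8006 Y79.8841
G00 X77.4003 Y38.1403
M4 S462
G01 X205.6602 Y42.8751 F1786
G00 X83.6507 Y157.2223
M4 S462
G01 X113.4005 Y142.8957 F1786
G01 X99.0739 Y113.1459
G01 X69.3241 Y127.4725
G01 X83.6507 Y157.2223
G00 X12.6170 Y161.9488
M4 S859
G01 X86.2566 Y161.9488 F1351
G01 X86.2566 Y97.2584
G01 X12.6170 Y97.2584
G01 X12.6170 Y161.9488
G00 X100.5790 Y19.2736
M4 S462
G01 X36.9681 Y47.5060 F1786
G01 X86.3964 Y83.9423
G01 X196.3064 Y90.7912
M5
G00 X0.0000 Y0.0000

1 u = 1 mm; y_m = 169.5451 − y.

[1] `<path>` open polyline, #000000→cut S859 F1351: (162.7570,112.5380) → (194.0508,127.2663) → (89.9998,145.8245)

[2] `<path>` open polyline, #ff0000→score S462 F1786: (180.3891,71.3924) → (195.1902,26.9625) → (85.2528,109.4396) → (41.8006,79.8841)

[3] `<polyline>` line segment, #ff0000→score S462 F1786: (77.4003,38.1403) → (205.6602,42.8751)

[4] `<polygon>` regular polygon, #ff0000→score S462 F1786: (83.6507,157.2223) → (113.4005,142.8957) → (99.0739,113.1459) → (69.3241,127.4725) → (83.6507,157.2223) (closed)

[5] `<rect>` rectangle, #000000→cut S859 F1351: (12.6170,161.9488) → (86.2566,161.9488) → (86.2566,97.2584) → (12.6170,97.2584) → (12.6170,161.9488) (closed)

[6] `<path>` open polyline, #ff0000→score S462 F1786: (100.5790,19.2736) → (36.9681,47.5060) → (86.3964,83.9423) → (196.3064,90.7912)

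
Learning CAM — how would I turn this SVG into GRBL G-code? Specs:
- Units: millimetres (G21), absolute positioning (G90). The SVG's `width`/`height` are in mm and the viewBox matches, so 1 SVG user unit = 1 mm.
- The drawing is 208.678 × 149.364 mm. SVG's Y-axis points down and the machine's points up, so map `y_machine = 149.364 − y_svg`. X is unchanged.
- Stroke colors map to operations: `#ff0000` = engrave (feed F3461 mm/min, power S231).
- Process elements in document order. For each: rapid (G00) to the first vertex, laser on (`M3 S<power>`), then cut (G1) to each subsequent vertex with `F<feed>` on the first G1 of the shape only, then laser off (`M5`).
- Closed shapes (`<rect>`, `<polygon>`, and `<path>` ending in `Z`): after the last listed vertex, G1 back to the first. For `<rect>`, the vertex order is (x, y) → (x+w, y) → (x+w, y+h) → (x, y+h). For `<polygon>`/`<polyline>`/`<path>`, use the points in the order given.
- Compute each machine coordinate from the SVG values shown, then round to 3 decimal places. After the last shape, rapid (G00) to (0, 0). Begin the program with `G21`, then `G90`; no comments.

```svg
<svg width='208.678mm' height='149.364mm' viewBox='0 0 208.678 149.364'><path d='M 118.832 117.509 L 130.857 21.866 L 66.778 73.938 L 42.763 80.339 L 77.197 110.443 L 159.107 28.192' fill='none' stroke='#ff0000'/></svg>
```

Since the viewBox matches the mm dimensions, user units are millimetres directly. The only transform is the Y-flip y_m = 149.364 − y_svg.

Shape 1 is a open polyline drawn with `<path>`. Its stroke #ff0000 means engrave at S231, F3461. After flipping Y the toolpath is (118.832,31.855) → (130.857,127.498) → (66.778,75.426) → (42.763,69.025) → (77.197,38.921) → (159.107,121.172).

G21
G90
G00 X118.832 Y31.855
M3 S231
G1 X130.857 Y127.498 F3461
G1 X66.778 Y75.426
G1 X42.763 Y69.025
G1 X77.197 Y38.921
G1 X159.107 Y121.172
M5
G00 X0.000 Y0.000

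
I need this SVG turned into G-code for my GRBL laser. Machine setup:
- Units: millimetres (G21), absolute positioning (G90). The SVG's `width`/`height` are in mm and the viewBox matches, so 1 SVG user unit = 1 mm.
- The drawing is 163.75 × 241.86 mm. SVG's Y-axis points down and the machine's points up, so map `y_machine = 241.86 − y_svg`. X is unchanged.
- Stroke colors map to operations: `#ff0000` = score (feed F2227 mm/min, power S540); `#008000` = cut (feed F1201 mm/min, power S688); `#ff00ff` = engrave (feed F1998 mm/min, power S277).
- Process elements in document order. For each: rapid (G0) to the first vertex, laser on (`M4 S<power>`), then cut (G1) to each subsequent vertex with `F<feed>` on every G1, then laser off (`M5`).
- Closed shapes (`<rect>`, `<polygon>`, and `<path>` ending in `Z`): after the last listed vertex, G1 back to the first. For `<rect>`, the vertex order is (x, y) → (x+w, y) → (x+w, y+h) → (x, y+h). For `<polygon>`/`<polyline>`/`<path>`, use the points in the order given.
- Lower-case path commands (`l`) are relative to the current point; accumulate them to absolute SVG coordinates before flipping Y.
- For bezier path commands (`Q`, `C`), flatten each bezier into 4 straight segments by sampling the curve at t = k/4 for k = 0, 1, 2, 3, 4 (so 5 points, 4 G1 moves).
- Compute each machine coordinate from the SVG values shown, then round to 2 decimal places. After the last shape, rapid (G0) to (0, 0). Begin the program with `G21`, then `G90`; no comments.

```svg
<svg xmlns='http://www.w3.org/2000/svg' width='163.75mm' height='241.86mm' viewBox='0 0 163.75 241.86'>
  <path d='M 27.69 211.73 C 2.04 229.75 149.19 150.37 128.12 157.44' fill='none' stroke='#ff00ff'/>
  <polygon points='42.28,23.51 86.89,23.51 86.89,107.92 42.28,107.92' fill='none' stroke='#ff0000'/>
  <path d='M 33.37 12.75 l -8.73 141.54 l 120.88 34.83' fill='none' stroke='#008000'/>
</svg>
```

viewBox `0 0 163.75 241.86` with mm width/height → 1 unit = 1 mm. Flip: y_m = 241.86 − y_svg.

**Shape 1** — `<path>` cubic bezier, stroke `#ff00ff` → engrave (S277, F1998). Control points (SVG): P0=(27.69,211.73), P1=(2.04,229.75), P2=(149.19,150.37), P3=(128.12,157.44); sampled at t=k/4. Machine vertices: (27.69,30.13) → (35.52,32.00) → (76.19,53.17) → (117.71,76.39) → (128.12,84.42). Open path.

**Shape 2** — `<polygon>` rectangle, stroke `#ff0000` → score (S540, F2227). Machine vertices: (42.28,218.35) → (86.89,218.35) → (86.89,133.94) → (42.28,133.94) → (42.28,218.35). Closed: final G1 returns to the first vertex.

**Shape 3** — `<path>` open polyline, stroke `#008000` → cut (S688, F1201). Machine vertices: (33.37,229.11) → (24.64,87.57) → (145.52,52.74). Open path.

G21
G90
G0 X27.69 Y30.13
M4 S277
G1 X35.52 Y32.00 F1998
G1 X76.19 Y53.17 F1998
G1 X117.71 Y76.39 F1998
G1 X128.12 Y84.42 F1998
M5
G0 X42.28 Y218.35
M4 S540
G1 X86.89 Y218.35 F2227
G1 X86.89 Y133.94 F2227
G1 X42.28 Y133.94 F2227
G1 X42.28 Y218.35 F2227
M5
G0 X33.37 Y229.11
M4 S688
G1 X24.64 Y87.57 F1201
G1 X145.52 Y52.74 F1201
M5
G0 X0.00 Y0.00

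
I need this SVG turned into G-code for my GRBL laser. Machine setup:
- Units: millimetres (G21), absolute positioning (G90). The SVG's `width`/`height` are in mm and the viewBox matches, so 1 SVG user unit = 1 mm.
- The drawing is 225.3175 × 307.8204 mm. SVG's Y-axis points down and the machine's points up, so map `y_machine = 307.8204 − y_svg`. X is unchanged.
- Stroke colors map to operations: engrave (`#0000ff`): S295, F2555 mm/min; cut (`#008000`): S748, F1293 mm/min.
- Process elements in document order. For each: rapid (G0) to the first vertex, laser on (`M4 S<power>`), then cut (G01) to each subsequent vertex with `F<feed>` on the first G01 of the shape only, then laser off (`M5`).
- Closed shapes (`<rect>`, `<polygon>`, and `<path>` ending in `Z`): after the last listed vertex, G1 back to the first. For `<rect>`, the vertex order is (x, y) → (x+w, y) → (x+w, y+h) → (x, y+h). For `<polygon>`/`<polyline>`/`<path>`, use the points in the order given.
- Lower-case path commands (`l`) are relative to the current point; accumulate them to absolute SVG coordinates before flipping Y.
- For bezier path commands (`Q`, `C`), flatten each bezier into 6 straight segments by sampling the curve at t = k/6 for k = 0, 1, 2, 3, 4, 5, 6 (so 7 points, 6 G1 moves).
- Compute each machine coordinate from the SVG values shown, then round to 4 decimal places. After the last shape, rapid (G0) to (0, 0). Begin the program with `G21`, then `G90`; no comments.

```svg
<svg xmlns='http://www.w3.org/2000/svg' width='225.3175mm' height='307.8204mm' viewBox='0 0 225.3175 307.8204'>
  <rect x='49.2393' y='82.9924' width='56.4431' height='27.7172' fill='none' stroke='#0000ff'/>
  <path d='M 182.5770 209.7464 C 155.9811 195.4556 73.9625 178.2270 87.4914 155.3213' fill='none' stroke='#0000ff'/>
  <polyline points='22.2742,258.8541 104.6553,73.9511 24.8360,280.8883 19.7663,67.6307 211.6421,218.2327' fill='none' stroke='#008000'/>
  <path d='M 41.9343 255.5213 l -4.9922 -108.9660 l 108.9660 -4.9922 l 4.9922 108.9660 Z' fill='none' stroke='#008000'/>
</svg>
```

G21
G90
G0 X49.2393 Y224.8280
M4 S295
G01 X105.6824 Y224.8280 F2555
G01 X105.6824 Y197.1108
G01 X49.2393 Y197.1108
G01 X49.2393 Y224.8280
M5
G0 X182.5770 Y98.0740
M4 S295
G01 X165.3594 Y105.4769 F2555
G01 X143.0984 Y113.4455
G01 X119.9874 Y122.0560
G01 X100.2202 Y131.3843
G01 X87.9903 Y141.5067
G01 X87.4914 Y152.4991
M5
G0 X22.2742 Y48.9663
M4 S748
G01 X104.6553 Y233.8693 F1293
G01 X24.8360 Y26.9321
G01 X19.7663 Y240.1897
G01 X211.6421 Y89.5877
M5
G0 X41.9343 Y52.2991
M4 S748
G01 X36.9421 Y161.2651 F1293
G01 X145.9081 Y166.2573
G01 X150.9003 Y57.2913
G01 X41.9343 Y52.2991
M5
G0 X0.0000 Y0.0000

Since the viewBox matches the mm dimensions, user units are millimetres directly. The only transform is the Y-flip y_m = 307.8204 − y_svg.

Shape 1 is a rectangle drawn with `<rect>`. Its stroke #0000ff means engrave at S295, F2555. After flipping Y the toolpath is (49.2393,224.8280) → (105.6824,224.8280) → (105.6824,197.1108) → (49.2393,197.1108) → (49.2393,224.8280), returning to the start.

Shape 2 is a cubic bezier drawn with `<path>`. Its stroke #0000ff means engrave at S295, F2555. After flipping Y the toolpath is (182.5770,98.0740) → (165.3594,105.4769) → (143.0984,113.4455) → (119.9874,122.0560) → (100.2202,131.3843) → (87.9903,141.5067) → (87.4914,152.4991).

Shape 3 is a open polyline drawn with `<polyline>`. Its stroke #008000 means cut at S748, F1293. After flipping Y the toolpath is (22.2742,48.9663) → (104.6553,233.8693) → (24.8360,26.9321) → (19.7663,240.1897) → (211.6421,89.5877).

Shape 4 is a regular polygon drawn with `<path>`. Its stroke #008000 means cut at S748, F1293. After flipping Y the toolpath is (41.9343,52.2991) → (36.9421,161.2651) → (145.9081,166.2573) → (150.9003,57.2913) → (41.9343,52.2991), returning to the start.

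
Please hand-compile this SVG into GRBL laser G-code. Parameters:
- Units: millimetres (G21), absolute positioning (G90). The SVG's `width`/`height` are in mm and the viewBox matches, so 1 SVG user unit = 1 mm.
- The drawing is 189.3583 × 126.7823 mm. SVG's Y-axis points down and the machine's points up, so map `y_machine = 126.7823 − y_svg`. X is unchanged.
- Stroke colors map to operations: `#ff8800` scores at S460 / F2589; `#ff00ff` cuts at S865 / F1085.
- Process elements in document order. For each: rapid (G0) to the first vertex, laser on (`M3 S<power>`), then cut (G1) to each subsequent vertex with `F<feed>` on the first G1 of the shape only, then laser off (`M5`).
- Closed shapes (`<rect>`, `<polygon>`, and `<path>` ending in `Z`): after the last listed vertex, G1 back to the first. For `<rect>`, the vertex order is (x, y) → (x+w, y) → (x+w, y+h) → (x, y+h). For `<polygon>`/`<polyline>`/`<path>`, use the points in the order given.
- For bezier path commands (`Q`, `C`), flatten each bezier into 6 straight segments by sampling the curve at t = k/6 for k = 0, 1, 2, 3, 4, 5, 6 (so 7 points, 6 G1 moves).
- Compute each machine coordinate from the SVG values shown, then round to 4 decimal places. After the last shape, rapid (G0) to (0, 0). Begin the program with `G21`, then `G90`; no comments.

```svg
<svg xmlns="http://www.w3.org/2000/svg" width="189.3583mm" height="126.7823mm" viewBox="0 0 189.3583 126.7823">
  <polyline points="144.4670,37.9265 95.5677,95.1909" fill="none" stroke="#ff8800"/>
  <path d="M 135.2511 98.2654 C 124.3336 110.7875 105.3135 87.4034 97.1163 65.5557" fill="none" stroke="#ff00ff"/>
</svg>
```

G21
G90
G0 X144.4670 Y88.8558
M3 S460
G1 X95.5677 Y31.5914 F2589
M5
G0 X135.2511 Y28.5169
M3 S865
G1 X129.2048 Y25.0747 F1085
G1 X122.3337 Y26.5768
G1 X115.1636 Y31.9831
G1 X108.2202 Y40.2535
G1 X102.0292 Y50.3481
G1 X97.1163 Y61.2266
M5
G0 X0.0000 Y0.0000

Since the viewBox matches the mm dimensions, user units are millimetres directly. The only transform is the Y-flip y_m = 126.7823 − y_svg.

Shape 1 is a line segment drawn with `<polyline>`. Its stroke #ff8800 means score at S460, F2589. After flipping Y the toolpath is (144.4670,88.8558) → (95.5677,31.5914).

Shape 2 is a cubic bezier drawn with `<path>`. Its stroke #ff00ff means cut at S865, F1085. After flipping Y the toolpath is (135.2511,28.5169) → (129.2048,25.0747) → (122.3337,26.5768) → (115.1636,31.9831) → (108.2202,40.2535) → (102.0292,50.3481) → (97.1163,61.2266).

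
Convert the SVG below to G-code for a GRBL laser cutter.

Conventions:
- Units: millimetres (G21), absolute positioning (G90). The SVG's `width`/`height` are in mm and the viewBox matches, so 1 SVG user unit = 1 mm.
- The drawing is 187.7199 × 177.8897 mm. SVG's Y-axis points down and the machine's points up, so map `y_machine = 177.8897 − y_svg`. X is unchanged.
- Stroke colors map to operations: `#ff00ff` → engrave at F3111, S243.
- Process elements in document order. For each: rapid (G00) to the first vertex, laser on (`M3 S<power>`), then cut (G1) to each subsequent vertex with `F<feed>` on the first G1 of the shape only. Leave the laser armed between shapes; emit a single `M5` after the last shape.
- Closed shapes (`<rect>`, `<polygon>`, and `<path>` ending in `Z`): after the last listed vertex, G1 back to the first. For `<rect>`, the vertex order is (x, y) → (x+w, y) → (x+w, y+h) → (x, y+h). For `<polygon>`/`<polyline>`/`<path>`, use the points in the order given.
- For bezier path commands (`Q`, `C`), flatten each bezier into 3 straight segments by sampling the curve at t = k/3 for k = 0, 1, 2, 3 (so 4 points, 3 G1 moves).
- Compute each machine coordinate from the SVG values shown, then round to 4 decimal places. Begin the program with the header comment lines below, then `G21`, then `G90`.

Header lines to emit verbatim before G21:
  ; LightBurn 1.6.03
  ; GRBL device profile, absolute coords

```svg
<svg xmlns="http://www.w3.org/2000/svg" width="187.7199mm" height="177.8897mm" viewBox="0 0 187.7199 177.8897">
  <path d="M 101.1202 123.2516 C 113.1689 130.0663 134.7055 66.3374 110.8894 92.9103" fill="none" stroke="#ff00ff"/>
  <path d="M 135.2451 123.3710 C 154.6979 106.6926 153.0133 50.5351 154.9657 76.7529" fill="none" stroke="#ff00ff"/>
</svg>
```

Since the viewBox matches the mm dimensions, user units are millimetres directly. The only transform is the Y-flip y_m = 177.8897 − y_svg.

Shape 1 is a cubic bezier drawn with `<path>`. Its stroke #ff00ff means engrave at S243, F3111. After flipping Y the toolpath is (101.1202,54.6381) → (114.3004,65.3807) → (121.6191,87.4089) → (110.8894,84.9794).

Shape 2 is a cubic bezier drawn with `<path>`. Its stroke #ff00ff means engrave at S243, F3111. After flipping Y the toolpath is (135.2451,54.5187) → (148.5697,79.8437) → (153.3081,104.4093) → (154.9657,101.1368).

; LightBurn 1.6.03
; GRBL device profile, absolute coords
G21
G90
G00 X101.1202 Y54.6381
M3 S243
G1 X114.3004 Y65.3807 F3111
G1 X121.6191 Y87.4089
G1 X110.8894 Y84.9794
G00 X135.2451 Y54.5187
M3 S243
G1 X148.5697 Y79.8437 F3111
G1 X153.3081 Y104.4093
G1 X154.9657 Y101.1368
M5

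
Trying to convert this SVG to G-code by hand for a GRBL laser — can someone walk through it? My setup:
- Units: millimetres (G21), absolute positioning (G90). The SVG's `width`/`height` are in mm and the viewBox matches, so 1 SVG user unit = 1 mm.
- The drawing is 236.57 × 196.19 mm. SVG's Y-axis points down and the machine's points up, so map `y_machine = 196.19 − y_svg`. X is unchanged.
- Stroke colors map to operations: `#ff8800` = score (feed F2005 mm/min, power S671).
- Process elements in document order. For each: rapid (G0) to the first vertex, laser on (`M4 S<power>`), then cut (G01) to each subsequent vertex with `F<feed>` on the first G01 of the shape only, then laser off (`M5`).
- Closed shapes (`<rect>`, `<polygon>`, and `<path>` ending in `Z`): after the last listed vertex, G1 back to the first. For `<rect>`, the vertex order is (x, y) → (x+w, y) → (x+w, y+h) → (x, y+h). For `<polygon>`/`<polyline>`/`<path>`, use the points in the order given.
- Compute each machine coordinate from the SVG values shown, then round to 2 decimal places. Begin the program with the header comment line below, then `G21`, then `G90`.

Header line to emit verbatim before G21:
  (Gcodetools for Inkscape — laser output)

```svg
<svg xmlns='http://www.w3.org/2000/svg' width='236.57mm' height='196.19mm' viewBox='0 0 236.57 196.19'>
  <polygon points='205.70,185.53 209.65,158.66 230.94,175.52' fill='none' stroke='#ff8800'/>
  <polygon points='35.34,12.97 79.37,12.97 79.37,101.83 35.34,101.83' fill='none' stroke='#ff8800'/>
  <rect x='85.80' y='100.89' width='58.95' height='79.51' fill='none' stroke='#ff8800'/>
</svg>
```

viewBox `0 0 236.57 196.19` with mm width/height → 1 unit = 1 mm. Flip: y_m = 196.19 − y_svg.

**Shape 1** — `<polygon>` regular polygon, stroke `#ff8800` → score (S671, F2005). Machine vertices: (205.70,10.66) → (209.65,37.53) → (230.94,20.67) → (205.70,10.66). Closed: final G1 returns to the first vertex.

**Shape 2** — `<polygon>` rectangle, stroke `#ff8800` → score (S671, F2005). Machine vertices: (35.34,183.22) → (79.37,183.22) → (79.37,94.36) → (35.34,94.36) → (35.34,183.22). Closed: final G1 returns to the first vertex.

**Shape 3** — `<rect>` rectangle, stroke `#ff8800` → score (S671, F2005). Machine vertices: (85.80,95.30) → (144.75,95.30) → (144.75,15.79) → (85.80,15.79) → (85.80,95.30). Closed: final G1 returns to the first vertex.

(Gcodetools for Inkscape — laser output)
G21
G90
G0 X205.70 Y10.66
M4 S671
G01 X209.65 Y37.53 F2005
G01 X230.94 Y20.67
G01 X205.70 Y10.66
M5
G0 X35.34 Y183.22
M4 S671
G01 X79.37 Y183.22 F2005
G01 X79.37 Y94.36
G01 X35.34 Y94.36
G01 X35.34 Y183.22
M5
G0 X85.80 Y95.30
M4 S671
G01 X144.75 Y95.30 F2005
G01 X144.75 Y15.79
G01 X85.80 Y15.79
G01 X85.80 Y95.30
M5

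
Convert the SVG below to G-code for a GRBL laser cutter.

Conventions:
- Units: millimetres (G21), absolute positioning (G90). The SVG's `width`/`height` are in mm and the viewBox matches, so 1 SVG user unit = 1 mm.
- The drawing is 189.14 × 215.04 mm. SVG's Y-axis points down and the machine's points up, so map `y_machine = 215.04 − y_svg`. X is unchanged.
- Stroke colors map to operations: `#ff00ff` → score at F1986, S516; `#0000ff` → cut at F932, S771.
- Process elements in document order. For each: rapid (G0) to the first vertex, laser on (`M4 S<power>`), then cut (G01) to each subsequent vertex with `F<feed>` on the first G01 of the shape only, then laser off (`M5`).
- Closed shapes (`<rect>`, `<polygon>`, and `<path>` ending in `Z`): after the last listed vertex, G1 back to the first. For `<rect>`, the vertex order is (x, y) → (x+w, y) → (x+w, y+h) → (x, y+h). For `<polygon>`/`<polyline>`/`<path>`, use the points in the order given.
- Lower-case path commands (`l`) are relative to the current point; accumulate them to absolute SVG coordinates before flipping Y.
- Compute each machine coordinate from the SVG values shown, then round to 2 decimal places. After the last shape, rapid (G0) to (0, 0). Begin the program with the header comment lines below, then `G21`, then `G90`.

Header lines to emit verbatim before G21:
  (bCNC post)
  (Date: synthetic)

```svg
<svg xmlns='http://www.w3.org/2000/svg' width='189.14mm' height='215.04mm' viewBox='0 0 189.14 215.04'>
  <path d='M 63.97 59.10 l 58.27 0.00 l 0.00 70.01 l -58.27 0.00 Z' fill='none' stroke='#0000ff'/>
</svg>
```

(bCNC post)
(Date: synthetic)
G21
G90
G0 X63.97 Y155.94
M4 S771
G01 X122.24 Y155.94 F932
G01 X122.24 Y85.93
G01 X63.97 Y85.93
G01 X63.97 Y155.94
M5
G0 X0.00 Y0.00

Since the viewBox matches the mm dimensions, user units are millimetres directly. The only transform is the Y-flip y_m = 215.04 − y_svg.

Shape 1 is a rectangle drawn with `<path>`. Its stroke #0000ff means cut at S771, F932. After flipping Y the toolpath is (63.97,155.94) → (122.24,155.94) → (122.24,85.93) → (63.97,85.93) → (63.97,155.94), returning to the start.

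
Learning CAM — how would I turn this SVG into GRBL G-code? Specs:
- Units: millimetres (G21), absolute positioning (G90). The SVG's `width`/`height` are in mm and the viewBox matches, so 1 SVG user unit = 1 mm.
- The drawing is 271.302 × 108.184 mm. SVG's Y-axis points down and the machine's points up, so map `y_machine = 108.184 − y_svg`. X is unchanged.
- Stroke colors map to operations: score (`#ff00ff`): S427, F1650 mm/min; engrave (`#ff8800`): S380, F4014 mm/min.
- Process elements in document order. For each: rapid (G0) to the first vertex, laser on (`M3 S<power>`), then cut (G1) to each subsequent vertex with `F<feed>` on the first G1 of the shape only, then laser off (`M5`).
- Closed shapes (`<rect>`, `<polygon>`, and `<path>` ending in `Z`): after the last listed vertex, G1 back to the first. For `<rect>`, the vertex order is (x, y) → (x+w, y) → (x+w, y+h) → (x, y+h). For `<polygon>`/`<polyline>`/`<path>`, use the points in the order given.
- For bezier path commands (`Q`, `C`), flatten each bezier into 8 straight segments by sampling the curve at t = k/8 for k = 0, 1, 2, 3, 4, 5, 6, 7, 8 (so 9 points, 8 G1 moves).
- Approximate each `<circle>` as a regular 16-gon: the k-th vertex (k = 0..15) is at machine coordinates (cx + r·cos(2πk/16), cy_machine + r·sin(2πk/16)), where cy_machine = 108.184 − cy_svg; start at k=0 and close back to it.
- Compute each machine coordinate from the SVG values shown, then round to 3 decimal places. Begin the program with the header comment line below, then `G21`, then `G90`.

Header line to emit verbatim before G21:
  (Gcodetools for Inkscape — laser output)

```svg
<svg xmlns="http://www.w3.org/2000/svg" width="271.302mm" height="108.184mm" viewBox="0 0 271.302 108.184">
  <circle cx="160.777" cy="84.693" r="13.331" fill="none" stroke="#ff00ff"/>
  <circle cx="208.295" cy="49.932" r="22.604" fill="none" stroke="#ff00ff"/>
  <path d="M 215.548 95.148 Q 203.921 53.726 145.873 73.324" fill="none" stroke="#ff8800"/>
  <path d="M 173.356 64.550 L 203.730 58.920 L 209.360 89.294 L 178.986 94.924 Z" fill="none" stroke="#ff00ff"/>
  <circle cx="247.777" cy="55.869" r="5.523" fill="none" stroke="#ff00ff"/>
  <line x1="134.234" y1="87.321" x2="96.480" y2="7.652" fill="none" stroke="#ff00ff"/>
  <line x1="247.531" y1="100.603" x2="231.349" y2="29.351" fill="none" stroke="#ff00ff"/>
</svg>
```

1 u = 1 mm; y_m = 108.184 − y.

[1] `<circle>` circle, #ff00ff→score S427 F1650: (174.108,23.491) → (173.093,28.593) → (170.203,32.917) → (165.879,35.807) → (160.777,36.822) → (155.675,35.807) → (151.351,32.917) → (148.461,28.593) → (147.446,23.491) → (148.461,18.389) → (151.351,14.065) → (155.675,11.175) → (160.777,10.160) → (165.879,11.175) → (170.203,14.065) → (173.093,18.389) → (174.108,23.491) (closed)

[2] `<circle>` circle, #ff00ff→score S427 F1650: (230.899,58.252) → (229.178,66.902) → (224.278,74.235) → (216.945,79.135) → (208.295,80.856) → (199.645,79.135) → (192.312,74.235) → (187.412,66.902) → (185.691,58.252) → (187.412,49.602) → (192.312,42.269) → (199.645,37.369) → (208.295,35.648) → (216.945,37.369) → (224.278,42.269) → (229.178,49.602) → (230.899,58.252) (closed)

[3] `<path>` quadratic bezier, #ff8800→engrave S380 F4014: (215.548,13.036) → (211.916,22.438) → (206.833,29.933) → (200.300,35.522) → (192.316,39.203) → (182.881,40.978) → (171.996,40.845) → (159.660,38.806) → (145.873,34.860)

[4] `<path>` regular polygon, #ff00ff→score S427 F1650: (173.356,43.634) → (203.730,49.264) → (209.360,18.890) → (178.986,13.260) → (173.356,43.634) (closed)

[5] `<circle>` circle, #ff00ff→score S427 F1650: (253.300,52.315) → (252.880,54.429) → (251.682,56.220) → (249.891,57.418) → (247.777,57.838) → (245.663,57.418) → (243.872,56.220) → (242.674,54.429) → (242.254,52.315) → (242.674,50.201) → (243.872,48.410) → (245.663,47.212) → (247.777,46.792) → (249.891,47.212) → (251.682,48.410) → (252.880,50.201) → (253.300,52.315) (closed)

[6] `<line>` line segment, #ff00ff→score S427 F1650: (134.234,20.863) → (96.480,100.532)

[7] `<line>` line segment, #ff00ff→score S427 F1650: (247.531,7.581) → (231.349,78.833)

(Gcodetools for Inkscape — laser output)
G21
G90
G0 X174.108 Y23.491
M3 S427
G1 X173.093 Y28.593 F1650
G1 X170.203 Y32.917
G1 X165.879 Y35.807
G1 X160.777 Y36.822
G1 X155.675 Y35.807
G1 X151.351 Y32.917
G1 X148.461 Y28.593
G1 X147.446 Y23.491
G1 X148.461 Y18.389
G1 X151.351 Y14.065
G1 X155.675 Y11.175
G1 X160.777 Y10.160
G1 X165.879 Y11.175
G1 X170.203 Y14.065
G1 X173.093 Y18.389
G1 X174.108 Y23.491
M5
G0 X230.899 Y58.252
M3 S427
G1 X229.178 Y66.902 F1650
G1 X224.278 Y74.235
G1 X216.945 Y79.135
G1 X208.295 Y80.856
G1 X199.645 Y79.135
G1 X192.312 Y74.235
G1 X187.412 Y66.902
G1 X185.691 Y58.252
G1 X187.412 Y49.602
G1 X192.312 Y42.269
G1 X199.645 Y37.369
G1 X208.295 Y35.648
G1 X216.945 Y37.369
G1 X224.278 Y42.269
G1 X229.178 Y49.602
G1 X230.899 Y58.252
M5
G0 X215.548 Y13.036
M3 S380
G1 X211.916 Y22.438 F4014
G1 X206.833 Y29.933
G1 X200.300 Y35.522
G1 X192.316 Y39.203
G1 X182.881 Y40.978
G1 X171.996 Y40.845
G1 X159.660 Y38.806
G1 X145.873 Y34.860
M5
G0 X173.356 Y43.634
M3 S427
G1 X203.730 Y49.264 F1650
G1 X209.360 Y18.890
G1 X178.986 Y13.260
G1 X173.356 Y43.634
M5
G0 X253.300 Y52.315
M3 S427
G1 X252.880 Y54.429 F1650
G1 X251.682 Y56.220
G1 X249.891 Y57.418
G1 X247.777 Y57.838
G1 X245.663 Y57.418
G1 X243.872 Y56.220
G1 X242.674 Y54.429
G1 X242.254 Y52.315
G1 X242.674 Y50.201
G1 X243.872 Y48.410
G1 X245.663 Y47.212
G1 X247.777 Y46.792
G1 X249.891 Y47.212
G1 X251.682 Y48.410
G1 X252.880 Y50.201
G1 X253.300 Y52.315
M5
G0 X134.234 Y20.863
M3 S427
G1 X96.480 Y100.532 F1650
M5
G0 X247.531 Y7.581
M3 S427
G1 X231.349 Y78.833 F1650
M5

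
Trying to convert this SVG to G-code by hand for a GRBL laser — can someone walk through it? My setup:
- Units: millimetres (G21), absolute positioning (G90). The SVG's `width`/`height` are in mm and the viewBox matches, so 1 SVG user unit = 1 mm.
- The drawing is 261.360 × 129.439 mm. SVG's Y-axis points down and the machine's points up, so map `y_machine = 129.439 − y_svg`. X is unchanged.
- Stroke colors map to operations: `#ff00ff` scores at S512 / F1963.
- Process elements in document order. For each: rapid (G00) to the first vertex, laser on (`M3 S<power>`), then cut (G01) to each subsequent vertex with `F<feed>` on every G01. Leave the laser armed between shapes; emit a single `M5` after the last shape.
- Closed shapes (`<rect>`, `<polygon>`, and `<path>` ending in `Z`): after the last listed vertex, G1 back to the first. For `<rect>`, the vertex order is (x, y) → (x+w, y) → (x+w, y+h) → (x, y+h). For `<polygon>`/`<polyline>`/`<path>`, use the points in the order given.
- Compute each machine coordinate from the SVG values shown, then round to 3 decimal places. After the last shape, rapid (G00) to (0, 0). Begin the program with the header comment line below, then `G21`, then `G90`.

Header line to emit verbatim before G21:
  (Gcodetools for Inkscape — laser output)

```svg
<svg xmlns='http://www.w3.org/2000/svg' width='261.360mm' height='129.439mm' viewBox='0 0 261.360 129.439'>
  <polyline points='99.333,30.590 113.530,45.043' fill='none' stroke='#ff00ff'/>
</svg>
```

(Gcodetools for Inkscape — laser output)
G21
G90
G00 X99.333 Y98.849
M3 S512
G01 X113.530 Y84.396 F1963
M5
G00 X0.000 Y0.000

viewBox `0 0 261.360 129.439` with mm width/height → 1 unit = 1 mm. Flip: y_m = 129.439 − y_svg.

**Shape 1** — `<polyline>` line segment, stroke `#ff00ff` → score (S512, F1963). Machine vertices: (99.333,98.849) → (113.530,84.396). Open path.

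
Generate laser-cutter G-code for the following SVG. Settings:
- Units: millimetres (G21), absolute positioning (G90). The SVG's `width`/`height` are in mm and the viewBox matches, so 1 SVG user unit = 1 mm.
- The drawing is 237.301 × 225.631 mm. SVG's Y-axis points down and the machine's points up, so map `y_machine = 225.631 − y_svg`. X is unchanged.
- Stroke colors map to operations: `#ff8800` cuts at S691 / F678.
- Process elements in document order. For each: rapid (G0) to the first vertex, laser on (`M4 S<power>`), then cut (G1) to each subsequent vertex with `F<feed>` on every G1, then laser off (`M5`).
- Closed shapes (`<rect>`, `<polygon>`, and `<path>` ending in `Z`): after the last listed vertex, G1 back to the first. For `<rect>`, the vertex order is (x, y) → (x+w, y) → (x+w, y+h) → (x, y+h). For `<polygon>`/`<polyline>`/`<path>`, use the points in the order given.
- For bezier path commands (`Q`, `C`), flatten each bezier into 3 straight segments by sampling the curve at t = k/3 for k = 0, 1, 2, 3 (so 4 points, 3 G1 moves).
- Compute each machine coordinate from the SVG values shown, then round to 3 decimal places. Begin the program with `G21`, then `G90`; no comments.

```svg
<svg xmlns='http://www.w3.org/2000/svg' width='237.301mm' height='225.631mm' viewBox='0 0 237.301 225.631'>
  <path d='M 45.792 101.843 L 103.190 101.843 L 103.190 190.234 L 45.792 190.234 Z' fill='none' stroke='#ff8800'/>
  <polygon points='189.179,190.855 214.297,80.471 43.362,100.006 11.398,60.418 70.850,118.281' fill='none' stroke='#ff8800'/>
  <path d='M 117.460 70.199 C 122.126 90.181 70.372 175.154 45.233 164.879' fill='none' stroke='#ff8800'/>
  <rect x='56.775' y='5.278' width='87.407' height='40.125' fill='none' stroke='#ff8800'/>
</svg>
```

G21
G90
G0 X45.792 Y123.788
M4 S691
G1 X103.190 Y123.788 F678
G1 X103.190 Y35.397 F678
G1 X45.792 Y35.397 F678
G1 X45.792 Y123.788 F678
M5
G0 X189.179 Y34.776
M4 S691
G1 X214.297 Y145.160 F678
G1 X43.362 Y125.625 F678
G1 X11.398 Y165.213 F678
G1 X70.850 Y107.350 F678
G1 X189.179 Y34.776 F678
M5
G0 X117.460 Y155.432
M4 S691
G1 X106.395 Y119.721 F678
G1 X76.168 Y76.292 F678
G1 X45.233 Y60.752 F678
M5
G0 X56.775 Y220.353
M4 S691
G1 X144.182 Y220.353 F678
G1 X144.182 Y180.228 F678
G1 X56.775 Y180.228 F678
G1 X56.775 Y220.353 F678
M5

viewBox `0 0 237.301 225.631` with mm width/height → 1 unit = 1 mm. Flip: y_m = 225.631 − y_svg.

**Shape 1** — `<path>` rectangle, stroke `#ff8800` → cut (S691, F678). Machine vertices: (45.792,123.788) → (103.190,123.788) → (103.190,35.397) → (45.792,35.397) → (45.792,123.788). Closed: final G1 returns to the first vertex.

**Shape 2** — `<polygon>` closed polygon, stroke `#ff8800` → cut (S691, F678). Machine vertices: (189.179,34.776) → (214.297,145.160) → (43.362,125.625) → (11.398,165.213) → (70.850,107.350) → (189.179,34.776). Closed: final G1 returns to the first vertex.

**Shape 3** — `<path>` cubic bezier, stroke `#ff8800` → cut (S691, F678). Control points (SVG): P0=(117.460,70.199), P1=(122.126,90.181), P2=(70.372,175.154), P3=(45.233,164.879); sampled at t=k/3. Machine vertices: (117.460,155.432) → (106.395,119.721) → (76.168,76.292) → (45.233,60.752). Open path.

**Shape 4** — `<rect>` rectangle, stroke `#ff8800` → cut (S691, F678). Machine vertices: (56.775,220.353) → (144.182,220.353) → (144.182,180.228) → (56.775,180.228) → (56.775,220.353). Closed: final G1 returns to the first vertex.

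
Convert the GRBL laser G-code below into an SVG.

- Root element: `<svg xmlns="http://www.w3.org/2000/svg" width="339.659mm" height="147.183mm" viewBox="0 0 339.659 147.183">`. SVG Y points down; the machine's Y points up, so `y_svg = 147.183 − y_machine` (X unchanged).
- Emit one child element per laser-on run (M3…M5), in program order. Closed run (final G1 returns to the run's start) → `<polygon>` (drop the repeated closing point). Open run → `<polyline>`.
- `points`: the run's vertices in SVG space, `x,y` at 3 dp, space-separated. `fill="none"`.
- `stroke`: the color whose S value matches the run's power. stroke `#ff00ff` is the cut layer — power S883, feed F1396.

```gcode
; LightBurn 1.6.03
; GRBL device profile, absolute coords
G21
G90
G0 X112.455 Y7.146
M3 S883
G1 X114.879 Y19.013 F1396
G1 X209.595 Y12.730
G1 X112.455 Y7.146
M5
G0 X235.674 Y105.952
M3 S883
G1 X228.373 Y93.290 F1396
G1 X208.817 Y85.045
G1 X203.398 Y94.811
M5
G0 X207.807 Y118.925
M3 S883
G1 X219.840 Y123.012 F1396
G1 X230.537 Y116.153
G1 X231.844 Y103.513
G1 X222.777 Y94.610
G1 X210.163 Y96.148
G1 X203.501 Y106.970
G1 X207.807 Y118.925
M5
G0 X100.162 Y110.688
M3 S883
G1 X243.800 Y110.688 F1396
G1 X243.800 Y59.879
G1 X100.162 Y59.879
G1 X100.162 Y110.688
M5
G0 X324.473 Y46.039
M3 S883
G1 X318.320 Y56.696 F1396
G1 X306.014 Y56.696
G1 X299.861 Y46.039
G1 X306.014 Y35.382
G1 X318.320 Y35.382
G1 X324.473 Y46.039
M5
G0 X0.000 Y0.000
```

y_svg = 147.183 − y_m. Every run uses S883, so all elements get stroke `#ff00ff` (cut).

[1] closed run; points: 112.455,140.037 114.879,128.170 209.595,134.453

[2] open run; points: 235.674,41.231 228.373,53.893 208.817,62.138 203.398,52.372

[3] closed run; points: 207.807,28.258 219.840,24.171 230.537,31.030 231.844,43.670 222.777,52.573 210.163,51.035 203.501,40.213

[4] closed run; points: 100.162,36.495 243.800,36.495 243.800,87.304 100.162,87.304

[5] closed run; points: 324.473,101.144 318.320,90.487 306.014,90.487 299.861,101.144 306.014,111.801 318.320,111.801

<svg xmlns="http://www.w3.org/2000/svg" width="339.659mm" height="147.183mm" viewBox="0 0 339.659 147.183">
  <polygon points="112.455,140.037 114.879,128.170 209.595,134.453" fill="none" stroke="#ff00ff"/>
  <polyline points="235.674,41.231 228.373,53.893 208.817,62.138 203.398,52.372" fill="none" stroke="#ff00ff"/>
  <polygon points="207.807,28.258 219.840,24.171 230.537,31.030 231.844,43.670 222.777,52.573 210.163,51.035 203.501,40.213" fill="none" stroke="#ff00ff"/>
  <polygon points="100.162,36.495 243.800,36.495 243.800,87.304 100.162,87.304" fill="none" stroke="#ff00ff"/>
  <polygon points="324.473,101.144 318.320,90.487 306.014,90.487 299.861,101.144 306.014,111.801 318.320,111.801" fill="none" stroke="#ff00ff"/>
</svg>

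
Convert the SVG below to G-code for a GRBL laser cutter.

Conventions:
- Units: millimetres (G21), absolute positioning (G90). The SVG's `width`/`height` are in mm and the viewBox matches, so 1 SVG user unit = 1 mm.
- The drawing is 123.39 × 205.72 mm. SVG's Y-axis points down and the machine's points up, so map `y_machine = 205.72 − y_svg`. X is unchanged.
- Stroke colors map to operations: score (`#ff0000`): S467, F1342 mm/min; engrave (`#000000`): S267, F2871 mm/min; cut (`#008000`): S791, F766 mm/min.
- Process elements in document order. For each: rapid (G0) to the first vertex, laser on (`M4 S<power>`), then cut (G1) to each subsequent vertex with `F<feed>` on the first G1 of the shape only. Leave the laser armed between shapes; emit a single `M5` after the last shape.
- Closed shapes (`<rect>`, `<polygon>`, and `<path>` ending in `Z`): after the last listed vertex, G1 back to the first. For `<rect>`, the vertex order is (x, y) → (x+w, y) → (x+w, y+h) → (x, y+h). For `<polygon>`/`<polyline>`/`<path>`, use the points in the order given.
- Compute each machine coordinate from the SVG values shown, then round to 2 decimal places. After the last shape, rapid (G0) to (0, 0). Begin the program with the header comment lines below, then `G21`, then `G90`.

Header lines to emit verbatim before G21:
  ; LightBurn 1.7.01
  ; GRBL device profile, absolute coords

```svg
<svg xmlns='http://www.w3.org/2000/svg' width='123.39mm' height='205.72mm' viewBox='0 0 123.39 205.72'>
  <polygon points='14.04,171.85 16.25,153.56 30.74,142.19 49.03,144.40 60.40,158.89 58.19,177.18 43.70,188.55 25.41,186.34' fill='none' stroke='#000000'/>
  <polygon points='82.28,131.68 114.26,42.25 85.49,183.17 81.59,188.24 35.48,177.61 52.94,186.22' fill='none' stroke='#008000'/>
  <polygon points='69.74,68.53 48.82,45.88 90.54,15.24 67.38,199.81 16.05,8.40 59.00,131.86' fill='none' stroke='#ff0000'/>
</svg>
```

1 u = 1 mm; y_m = 205.72 − y.

[1] `<polygon>` regular polygon, #000000→engrave S267 F2871: (14.04,33.87) → (16.25,52.16) → (30.74,63.53) → (49.03,61.32) → (60.40,46.83) → (58.19,28.54) → (43.70,17.17) → (25.41,19.38) → (14.04,33.87) (closed)

[2] `<polygon>` closed polygon, #008000→cut S791 F766: (82.28,74.04) → (114.26,163.47) → (85.49,22.55) → (81.59,17.48) → (35.48,28.11) → (52.94,19.50) → (82.28,74.04) (closed)

[3] `<polygon>` closed polygon, #ff0000→score S467 F1342: (69.74,137.19) → (48.82,159.84) → (90.54,190.48) → (67.38,5.91) → (16.05,197.32) → (59.00,73.86) → (69.74,137.19) (closed)

; LightBurn 1.7.01
; GRBL device profile, absolute coords
G21
G90
G0 X14.04 Y33.87
M4 S267
G1 X16.25 Y52.16 F2871
G1 X30.74 Y63.53
G1 X49.03 Y61.32
G1 X60.40 Y46.83
G1 X58.19 Y28.54
G1 X43.70 Y17.17
G1 X25.41 Y19.38
G1 X14.04 Y33.87
G0 X82.28 Y74.04
M4 S791
G1 X114.26 Y163.47 F766
G1 X85.49 Y22.55
G1 X81.59 Y17.48
G1 X35.48 Y28.11
G1 X52.94 Y19.50
G1 X82.28 Y74.04
G0 X69.74 Y137.19
M4 S467
G1 X48.82 Y159.84 F1342
G1 X90.54 Y190.48
G1 X67.38 Y5.91
G1 X16.05 Y197.32
G1 X59.00 Y73.86
G1 X69.74 Y137.19
M5
G0 X0.00 Y0.00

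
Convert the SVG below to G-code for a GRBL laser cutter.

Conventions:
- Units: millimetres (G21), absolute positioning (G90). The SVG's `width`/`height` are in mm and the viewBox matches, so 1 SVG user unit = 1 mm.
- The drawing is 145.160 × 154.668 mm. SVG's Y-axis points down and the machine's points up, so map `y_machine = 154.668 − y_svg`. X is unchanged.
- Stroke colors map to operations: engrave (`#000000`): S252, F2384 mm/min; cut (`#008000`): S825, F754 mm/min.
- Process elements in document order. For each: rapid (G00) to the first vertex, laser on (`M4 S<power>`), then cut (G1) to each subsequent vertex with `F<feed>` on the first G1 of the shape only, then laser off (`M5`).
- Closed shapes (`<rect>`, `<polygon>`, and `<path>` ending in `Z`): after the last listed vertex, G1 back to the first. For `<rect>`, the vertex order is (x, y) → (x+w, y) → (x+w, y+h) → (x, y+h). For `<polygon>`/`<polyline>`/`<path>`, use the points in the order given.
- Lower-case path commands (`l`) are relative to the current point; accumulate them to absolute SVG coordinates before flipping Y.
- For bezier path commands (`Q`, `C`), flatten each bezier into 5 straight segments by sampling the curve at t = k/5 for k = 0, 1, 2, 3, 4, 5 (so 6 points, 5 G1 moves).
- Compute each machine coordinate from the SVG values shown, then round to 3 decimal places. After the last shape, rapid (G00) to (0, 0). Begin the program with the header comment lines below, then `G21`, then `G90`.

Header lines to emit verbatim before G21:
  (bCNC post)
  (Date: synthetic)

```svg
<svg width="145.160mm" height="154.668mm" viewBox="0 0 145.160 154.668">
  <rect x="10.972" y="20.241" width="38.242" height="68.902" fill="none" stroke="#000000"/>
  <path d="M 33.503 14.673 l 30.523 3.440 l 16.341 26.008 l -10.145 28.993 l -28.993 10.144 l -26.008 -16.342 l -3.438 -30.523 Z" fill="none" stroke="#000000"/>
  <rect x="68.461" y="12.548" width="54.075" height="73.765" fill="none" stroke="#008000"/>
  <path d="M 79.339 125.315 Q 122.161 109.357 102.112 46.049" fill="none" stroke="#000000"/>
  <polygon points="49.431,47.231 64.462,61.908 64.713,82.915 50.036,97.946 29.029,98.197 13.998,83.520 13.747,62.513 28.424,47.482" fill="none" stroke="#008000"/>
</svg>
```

1 u = 1 mm; y_m = 154.668 − y.

[1] `<rect>` rectangle, #000000→engrave S252 F2384: (10.972,134.427) → (49.214,134.427) → (49.214,65.525) → (10.972,65.525) → (10.972,134.427) (closed)

[2] `<path>` regular polygon, #000000→engrave S252 F2384: (33.503,139.995) → (64.026,136.555) → (80.367,110.547) → (70.222,81.554) → (41.229,71.410) → (15.221,87.752) → (11.783,118.275) → (33.503,139.995) (closed)

[3] `<rect>` rectangle, #008000→cut S825 F754: (68.461,142.120) → (122.536,142.120) → (122.536,68.355) → (68.461,68.355) → (68.461,142.120) (closed)

[4] `<path>` quadratic bezier, #000000→engrave S252 F2384: (79.339,29.353) → (93.953,37.630) → (103.537,49.695) → (108.092,65.549) → (107.617,85.190) → (102.112,108.619)

[5] `<polygon>` regular polygon, #008000→cut S825 F754: (49.431,107.437) → (64.462,92.760) → (64.713,71.753) → (50.036,56.722) → (29.029,56.471) → (13.998,71.148) → (13.747,92.155) → (28.424,107.186) → (49.431,107.437) (closed)

(bCNC post)
(Date: synthetic)
G21
G90
G00 X10.972 Y134.427
M4 S252
G1 X49.214 Y134.427 F2384
G1 X49.214 Y65.525
G1 X10.972 Y65.525
G1 X10.972 Y134.427
M5
G00 X33.503 Y139.995
M4 S252
G1 X64.026 Y136.555 F2384
G1 X80.367 Y110.547
G1 X70.222 Y81.554
G1 X41.229 Y71.410
G1 X15.221 Y87.752
G1 X11.783 Y118.275
G1 X33.503 Y139.995
M5
G00 X68.461 Y142.120
M4 S825
G1 X122.536 Y142.120 F754
G1 X122.536 Y68.355
G1 X68.461 Y68.355
G1 X68.461 Y142.120
M5
G00 X79.339 Y29.353
M4 S252
G1 X93.953 Y37.630 F2384
G1 X103.537 Y49.695
G1 X108.092 Y65.549
G1 X107.617 Y85.190
G1 X102.112 Y108.619
M5
G00 X49.431 Y107.437
M4 S825
G1 X64.462 Y92.760 F754
G1 X64.713 Y71.753
G1 X50.036 Y56.722
G1 X29.029 Y56.471
G1 X13.998 Y71.148
G1 X13.747 Y92.155
G1 X28.424 Y107.186
G1 X49.431 Y107.437
M5
G00 X0.000 Y0.000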